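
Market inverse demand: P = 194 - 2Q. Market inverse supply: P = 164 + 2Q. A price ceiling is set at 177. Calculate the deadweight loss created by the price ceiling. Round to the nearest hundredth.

Without the control, 194 - 2Q = 164 + 2Q so Q* = 7.5 and P* = 179.
At P = 177, sellers supply (177 - 164)/2 = 6.5 while buyers want more, so the quantity traded is 6.5 at price 177.
The lost-trades triangle has base Q* - 6.5 = 1 and height equal to the gap between the curves at Q = 6.5, which is 181 - 177 = 4. DWL = (1/2)(1)(4) = 2.

2.00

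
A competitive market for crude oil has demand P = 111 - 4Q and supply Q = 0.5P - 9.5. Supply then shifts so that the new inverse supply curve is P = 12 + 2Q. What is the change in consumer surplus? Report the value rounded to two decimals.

74.28

Rewriting supply in inverse form: P = 19 + 2Q.
Initial equilibrium: Q_0 = 15.3333, P_0 = 49.6667; CS_0 = (1/2)(15.3333)(61.3333) = 470.2222, PS_0 = (1/2)(15.3333)(30.6667) = 235.1111.
New equilibrium: 111 - 4Q = 12 + 2Q gives Q_1 = 16.5, P_1 = 45; CS_1 = 544.5, PS_1 = 272.25.
Change in consumer surplus = 544.5 - 470.2222 = 74.2778.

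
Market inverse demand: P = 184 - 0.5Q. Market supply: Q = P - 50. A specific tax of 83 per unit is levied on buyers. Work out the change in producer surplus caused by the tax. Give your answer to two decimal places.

Rewriting supply in inverse form: P = 50 + Q.
Without the tax, 184 - 0.5Q = 50 + Q so Q* = 89.3333 and P* = 139.3333.
With the tax, buyers' net willingness to pay falls by 83: (184 - 83) - 0.5Q = 50 + Q, so Q_t = 34. Buyers pay P_b = 167; sellers receive P_s = P_b - 83 = 84.
Producers lose the trapezoid between P_s and P* out to Q_t plus the triangle from Q_t to Q*: change in PS = 578 - 3990.2222 = -3412.2222.

-3412.22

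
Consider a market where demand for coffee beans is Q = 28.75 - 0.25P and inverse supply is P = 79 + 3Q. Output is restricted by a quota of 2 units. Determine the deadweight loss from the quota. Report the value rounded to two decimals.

34.57

Rewriting demand in inverse form: P = 115 - 4Q.
Without the quota, 115 - 4Q = 79 + 3Q gives Q* = 5.1429.
At Q = 2 the demand price is 115 - 4(2) = 107 and the supply price is 79 + 3(2) = 85.
DWL = (1/2)(gap between curves at 2) x (Q* - 2) = (1/2)(22)(3.1429) = 34.5714.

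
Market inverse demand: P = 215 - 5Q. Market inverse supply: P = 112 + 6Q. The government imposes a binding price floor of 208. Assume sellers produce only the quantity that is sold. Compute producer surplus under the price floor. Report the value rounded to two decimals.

128.52

Without the control, 215 - 5Q = 112 + 6Q so Q* = 9.3636 and P* = 168.1818.
At P = 208, buyers demand (215 - 208)/5 = 1.4 while sellers would supply more, so the quantity traded is 1.4 at price 208.
The supply price at Q = 1.4 is 120.4. PS is the trapezoid between 208 and supply over [0, 1.4]: (1/2)[(208 - 112) + (208 - 120.4)](1.4) = 128.52.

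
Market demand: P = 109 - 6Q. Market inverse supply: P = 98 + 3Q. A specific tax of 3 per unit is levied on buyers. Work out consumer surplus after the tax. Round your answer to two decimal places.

Pre-tax equilibrium: 109 - 6Q = 98 + 3Q gives Q* = 1.2222, P* = 101.6667.
With the tax, buyers' net willingness to pay falls by 3: (109 - 3) - 6Q = 98 + 3Q, so Q_t = 0.8889. Buyers pay P_b = 103.6667; sellers receive P_s = P_b - 3 = 100.6667.
CS = (1/2)(Q_t)(109 - P_b) = (1/2)(0.8889)(5.3333) = 2.3704.

2.37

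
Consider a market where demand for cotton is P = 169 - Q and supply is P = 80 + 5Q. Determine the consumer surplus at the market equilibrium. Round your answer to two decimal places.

110.01

Setting demand equal to supply, 89 = 6Q, so Q* = 14.8333 and P* = 154.1667.
The demand choke price is 169, so CS = (1/2)(Q*)(169 - P*) = (1/2)(14.8333)(14.8333) = 110.0139.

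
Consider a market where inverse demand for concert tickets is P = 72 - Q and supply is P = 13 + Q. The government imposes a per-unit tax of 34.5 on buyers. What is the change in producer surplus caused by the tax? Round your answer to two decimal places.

-360.09

Without the tax, 72 - Q = 13 + Q so Q* = 29.5 and P* = 42.5.
A tax on buyers shifts demand down by 34.5: (72 - 34.5) - Q = 13 + Q, so Q_t = 12.25. Buyers pay P_b = 59.75; sellers receive P_s = P_b - 34.5 = 25.25.
PS falls from (1/2)(29.5)(29.5) = 435.125 to (1/2)(12.25)(12.25) = 75.0312, a change of -360.0938.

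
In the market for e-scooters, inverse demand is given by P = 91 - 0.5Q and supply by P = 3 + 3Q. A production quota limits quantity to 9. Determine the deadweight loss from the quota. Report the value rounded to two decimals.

Unrestricted equilibrium: Q* = (91 - 3)/(0.5 + 3) = 25.1429.
At Q = 9 the demand price is 91 - 0.5(9) = 86.5 and the supply price is 3 + 3(9) = 30.
Deadweight loss is the triangle between the curves from 9 to 25.1429: (1/2)(86.5 - 30)(25.1429 - 9) = 456.0357.

456.04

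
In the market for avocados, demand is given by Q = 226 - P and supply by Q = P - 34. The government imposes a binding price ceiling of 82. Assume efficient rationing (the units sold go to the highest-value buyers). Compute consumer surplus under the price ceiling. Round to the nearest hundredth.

5760.00

Rewriting demand in inverse form: P = 226 - Q.
Rewriting supply in inverse form: P = 34 + Q.
Without the control, 226 - Q = 34 + Q so Q* = 96 and P* = 130.
At P = 82, sellers supply (82 - 34)/1 = 48 while buyers want more, so the quantity traded is 48 at price 82.
The demand price at Q = 48 is 178. CS is the trapezoid between demand and 82 over [0, 48]: (1/2)[(226 - 82) + (178 - 82)](48) = 5760.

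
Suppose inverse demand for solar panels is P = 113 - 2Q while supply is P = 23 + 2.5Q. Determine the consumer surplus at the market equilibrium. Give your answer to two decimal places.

400.00

Equilibrium: 113 - 2Q = 23 + 2.5Q, so Q* = 20 and P* = 73.
Consumer surplus is the triangle under demand above P*: (1/2)(20)(113 - 73) = (1/2)(20)(40) = 400.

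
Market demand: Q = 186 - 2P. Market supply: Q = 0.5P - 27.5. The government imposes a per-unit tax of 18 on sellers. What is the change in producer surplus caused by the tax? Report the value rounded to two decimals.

-167.04

Rewriting demand in inverse form: P = 93 - 0.5Q.
Rewriting supply in inverse form: P = 55 + 2Q.
Without the tax, 93 - 0.5Q = 55 + 2Q so Q* = 15.2 and P* = 85.4.
A tax on sellers shifts supply up by 18: 93 - 0.5Q = 55 + 2Q + 18, so Q_t = 8. Buyers pay P_b = 89; sellers receive P_s = P_b - 18 = 71.
Producers lose the trapezoid between P_s and P* out to Q_t plus the triangle from Q_t to Q*: change in PS = 64 - 231.04 = -167.04.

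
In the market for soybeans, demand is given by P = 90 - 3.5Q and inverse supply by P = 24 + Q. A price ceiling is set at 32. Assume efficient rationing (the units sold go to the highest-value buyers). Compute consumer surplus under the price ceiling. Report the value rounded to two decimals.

352.00

Without the control, 90 - 3.5Q = 24 + Q so Q* = 14.6667 and P* = 38.6667.
At P = 32, sellers supply (32 - 24)/1 = 8 while buyers want more, so the quantity traded is 8 at price 32.
The demand price at Q = 8 is 62. CS is the trapezoid between demand and 32 over [0, 8]: (1/2)[(90 - 32) + (62 - 32)](8) = 352.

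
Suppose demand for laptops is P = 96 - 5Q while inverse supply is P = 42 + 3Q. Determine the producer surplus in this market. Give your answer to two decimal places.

Set 96 - 5Q = 42 + 3Q, which gives 54 = 8Q, so Q* = 6.75 and P* = 96 - 5(6.75) = 62.25.
Producer surplus is the triangle above supply below P*: (1/2)(6.75)(62.25 - 42) = (1/2)(6.75)(20.25) = 68.3438.

68.34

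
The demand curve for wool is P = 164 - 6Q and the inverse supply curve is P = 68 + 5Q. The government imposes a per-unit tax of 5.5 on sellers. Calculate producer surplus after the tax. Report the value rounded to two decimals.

Without the tax, 164 - 6Q = 68 + 5Q so Q* = 8.7273 and P* = 111.6364.
With the tax, sellers need 5.5 more per unit: 164 - 6Q = 68 + 5Q + 5.5, so Q_t = 8.2273. Buyers pay P_b = 114.6364; sellers receive P_s = P_b - 5.5 = 109.1364.
Producer surplus is the triangle above supply below P_s: (1/2)(8.2273)(109.1364 - 68) = 169.22.

169.22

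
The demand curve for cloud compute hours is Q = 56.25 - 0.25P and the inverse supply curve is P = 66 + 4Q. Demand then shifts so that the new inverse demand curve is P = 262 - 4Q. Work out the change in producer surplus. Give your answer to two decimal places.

410.47

Rewriting demand in inverse form: P = 225 - 4Q.
Initial equilibrium: Q_0 = 19.875, P_0 = 145.5; CS_0 = (1/2)(19.875)(79.5) = 790.0312, PS_0 = (1/2)(19.875)(79.5) = 790.0312.
New equilibrium: 262 - 4Q = 66 + 4Q gives Q_1 = 24.5, P_1 = 164; CS_1 = 1200.5, PS_1 = 1200.5.
Change in producer surplus = 1200.5 - 790.0312 = 410.4688.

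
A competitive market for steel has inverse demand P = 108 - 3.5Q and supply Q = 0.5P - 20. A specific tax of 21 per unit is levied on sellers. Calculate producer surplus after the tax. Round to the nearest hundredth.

Rewriting supply in inverse form: P = 40 + 2Q.
Without the tax, 108 - 3.5Q = 40 + 2Q so Q* = 12.3636 and P* = 64.7273.
A tax on sellers shifts supply up by 21: 108 - 3.5Q = 40 + 2Q + 21, so Q_t = 8.5455. Buyers pay P_b = 78.0909; sellers receive P_s = P_b - 21 = 57.0909.
Producer surplus is the triangle above supply below P_s: (1/2)(8.5455)(57.0909 - 40) = 73.0248.

73.02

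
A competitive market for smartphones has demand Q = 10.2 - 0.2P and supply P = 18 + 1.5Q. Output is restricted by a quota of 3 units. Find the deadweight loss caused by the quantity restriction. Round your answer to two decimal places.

14.02

Rewriting demand in inverse form: P = 51 - 5Q.
Without the quota, 51 - 5Q = 18 + 1.5Q gives Q* = 5.0769.
At Q = 3 the demand price is 51 - 5(3) = 36 and the supply price is 18 + 1.5(3) = 22.5.
Deadweight loss is the triangle between the curves from 3 to 5.0769: (1/2)(36 - 22.5)(5.0769 - 3) = 14.0192.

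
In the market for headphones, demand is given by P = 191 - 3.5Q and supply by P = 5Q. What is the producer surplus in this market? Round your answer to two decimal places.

1262.32

Set 191 - 3.5Q = 5Q, which gives 191 = 8.5Q, so Q* = 22.4706 and P* = 191 - 3.5(22.4706) = 112.3529.
PS is the area between P* and the supply curve from 0 to Q*: (1/2)(22.4706)(112.3529) = 1262.3183.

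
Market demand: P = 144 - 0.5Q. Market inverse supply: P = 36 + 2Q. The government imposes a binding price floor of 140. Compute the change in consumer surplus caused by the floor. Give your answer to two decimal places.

Free-market equilibrium: 144 - 0.5Q = 36 + 2Q gives Q* = 43.2, P* = 122.4.
At P = 140, buyers demand (144 - 140)/0.5 = 8 while sellers would supply more, so the quantity traded is 8 at price 140.
CS goes from (1/2)(43.2)(21.6) = 466.56 to 16 (computed as (144 - 140)(8) - (1/2)(0.5)(8)^2), a change of -450.56.

-450.56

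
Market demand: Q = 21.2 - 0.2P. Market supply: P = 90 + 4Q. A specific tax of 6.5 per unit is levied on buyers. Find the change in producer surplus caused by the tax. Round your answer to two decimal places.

Rewriting demand in inverse form: P = 106 - 5Q.
Without the tax, 106 - 5Q = 90 + 4Q so Q* = 1.7778 and P* = 97.1111.
With the tax, buyers' net willingness to pay falls by 6.5: (106 - 6.5) - 5Q = 90 + 4Q, so Q_t = 1.0556. Buyers pay P_b = 100.7222; sellers receive P_s = P_b - 6.5 = 94.2222.
PS falls from (1/2)(1.7778)(7.1111) = 6.321 to (1/2)(1.0556)(4.2222) = 2.2284, a change of -4.0926.

-4.09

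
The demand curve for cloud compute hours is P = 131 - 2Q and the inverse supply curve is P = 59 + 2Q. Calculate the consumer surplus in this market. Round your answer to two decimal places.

324.00

Equilibrium: 131 - 2Q = 59 + 2Q, so Q* = 18 and P* = 95.
Consumer surplus is the triangle under demand above P*: (1/2)(18)(131 - 95) = (1/2)(18)(36) = 324.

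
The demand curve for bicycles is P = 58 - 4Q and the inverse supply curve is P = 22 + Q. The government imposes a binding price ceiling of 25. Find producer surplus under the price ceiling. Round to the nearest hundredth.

Free-market equilibrium: 58 - 4Q = 22 + Q gives Q* = 7.2, P* = 29.2.
At the ceiling price 25, quantity supplied is (25 - 22)/1 = 3; supply is the short side, so Q = 3 trades at P = 25.
PS is the triangle above supply below 25: (1/2)(3)(25 - 22) = 4.5.

4.50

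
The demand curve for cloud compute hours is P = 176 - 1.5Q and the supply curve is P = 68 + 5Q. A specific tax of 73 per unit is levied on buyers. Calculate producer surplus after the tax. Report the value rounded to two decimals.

72.49

Pre-tax equilibrium: 176 - 1.5Q = 68 + 5Q gives Q* = 16.6154, P* = 151.0769.
A tax on buyers shifts demand down by 73: (176 - 73) - 1.5Q = 68 + 5Q, so Q_t = 5.3846. Buyers pay P_b = 167.9231; sellers receive P_s = P_b - 73 = 94.9231.
Producer surplus is the triangle above supply below P_s: (1/2)(5.3846)(94.9231 - 68) = 72.4852.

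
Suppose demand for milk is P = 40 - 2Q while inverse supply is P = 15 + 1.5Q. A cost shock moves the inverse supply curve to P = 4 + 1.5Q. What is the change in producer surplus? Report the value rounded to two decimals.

41.08

Initial equilibrium: Q_0 = 7.1429, P_0 = 25.7143; CS_0 = (1/2)(7.1429)(14.2857) = 51.0204, PS_0 = (1/2)(7.1429)(10.7143) = 38.2653.
New equilibrium: 40 - 2Q = 4 + 1.5Q gives Q_1 = 10.2857, P_1 = 19.4286; CS_1 = 105.7959, PS_1 = 79.3469.
Change in producer surplus = 79.3469 - 38.2653 = 41.0816.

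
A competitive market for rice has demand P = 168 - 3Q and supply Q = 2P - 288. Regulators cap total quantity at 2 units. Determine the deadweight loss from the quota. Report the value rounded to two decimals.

41.29

Rewriting supply in inverse form: P = 144 + 0.5Q.
Without the quota, 168 - 3Q = 144 + 0.5Q gives Q* = 6.8571.
At Q = 2 the demand price is 168 - 3(2) = 162 and the supply price is 144 + 0.5(2) = 145.
Deadweight loss is the triangle between the curves from 2 to 6.8571: (1/2)(162 - 145)(6.8571 - 2) = 41.2857.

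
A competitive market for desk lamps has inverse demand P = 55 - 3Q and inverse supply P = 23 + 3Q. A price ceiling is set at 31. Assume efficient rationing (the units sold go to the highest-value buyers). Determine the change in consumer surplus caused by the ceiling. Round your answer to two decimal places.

10.67

Free-market equilibrium: 55 - 3Q = 23 + 3Q gives Q* = 5.3333, P* = 39.
At the ceiling price 31, quantity supplied is (31 - 23)/3 = 2.6667; supply is the short side, so Q = 2.6667 trades at P = 31.
CS goes from (1/2)(5.3333)(16) = 42.6667 to 53.3333 (computed as (55 - 31)(2.6667) - (1/2)(3)(2.6667)^2), a change of 10.6667.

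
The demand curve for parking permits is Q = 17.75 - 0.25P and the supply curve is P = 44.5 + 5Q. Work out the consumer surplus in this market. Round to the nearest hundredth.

Rewriting demand in inverse form: P = 71 - 4Q.
Setting demand equal to supply, 26.5 = 9Q, so Q* = 2.9444 and P* = 59.2222.
The demand choke price is 71, so CS = (1/2)(Q*)(71 - P*) = (1/2)(2.9444)(11.7778) = 17.3395.

17.34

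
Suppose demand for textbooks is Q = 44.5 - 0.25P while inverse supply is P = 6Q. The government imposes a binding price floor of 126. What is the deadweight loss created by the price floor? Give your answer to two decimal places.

Rewriting demand in inverse form: P = 178 - 4Q.
Free-market equilibrium: 178 - 4Q = 6Q gives Q* = 17.8, P* = 106.8.
At P = 126, buyers demand (178 - 126)/4 = 13 while sellers would supply more, so the quantity traded is 13 at price 126.
At Q = 13 the demand price is 126 and the supply price is 78. Deadweight loss is the triangle between the curves from 13 to 17.8: (1/2)(126 - 78)(17.8 - 13) = 115.2.

115.20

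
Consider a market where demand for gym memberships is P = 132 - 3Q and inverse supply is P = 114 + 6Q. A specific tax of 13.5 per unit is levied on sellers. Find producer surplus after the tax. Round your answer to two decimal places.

Pre-tax equilibrium: 132 - 3Q = 114 + 6Q gives Q* = 2, P* = 126.
With the tax, sellers need 13.5 more per unit: 132 - 3Q = 114 + 6Q + 13.5, so Q_t = 0.5. Buyers pay P_b = 130.5; sellers receive P_s = P_b - 13.5 = 117.
Producer surplus is the triangle above supply below P_s: (1/2)(0.5)(117 - 114) = 0.75.

0.75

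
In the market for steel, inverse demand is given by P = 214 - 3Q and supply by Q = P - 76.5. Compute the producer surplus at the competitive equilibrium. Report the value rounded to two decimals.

Rewriting supply in inverse form: P = 76.5 + Q.
Setting demand equal to supply, 137.5 = 4Q, so Q* = 34.375 and P* = 110.875.
PS is the area between P* and the supply curve from 0 to Q*: (1/2)(34.375)(34.375) = 590.8203.

590.82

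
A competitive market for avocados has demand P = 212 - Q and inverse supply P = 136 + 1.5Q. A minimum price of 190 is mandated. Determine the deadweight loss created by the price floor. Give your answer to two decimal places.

Free-market equilibrium: 212 - Q = 136 + 1.5Q gives Q* = 30.4, P* = 181.6.
At P = 190, buyers demand (212 - 190)/1 = 22 while sellers would supply more, so the quantity traded is 22 at price 190.
The lost-trades triangle has base Q* - 22 = 8.4 and height equal to the gap between the curves at Q = 22, which is 190 - 169 = 21. DWL = (1/2)(8.4)(21) = 88.2.

88.20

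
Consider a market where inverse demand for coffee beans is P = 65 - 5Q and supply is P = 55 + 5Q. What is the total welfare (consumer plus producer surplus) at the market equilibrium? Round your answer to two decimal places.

5.00

Setting demand equal to supply, 10 = 10Q, so Q* = 1 and P* = 60.
Total surplus is the full triangle between the curves from 0 to Q*: (1/2)(1)(65 - 55) = 5.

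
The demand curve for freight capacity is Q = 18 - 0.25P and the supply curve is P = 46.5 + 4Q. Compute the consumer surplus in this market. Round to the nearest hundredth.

20.32

Rewriting demand in inverse form: P = 72 - 4Q.
Setting demand equal to supply, 25.5 = 8Q, so Q* = 3.1875 and P* = 59.25.
The demand choke price is 72, so CS = (1/2)(Q*)(72 - P*) = (1/2)(3.1875)(12.75) = 20.3203.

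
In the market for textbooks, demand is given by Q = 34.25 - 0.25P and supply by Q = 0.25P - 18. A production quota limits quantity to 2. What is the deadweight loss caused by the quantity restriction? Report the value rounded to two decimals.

Rewriting demand in inverse form: P = 137 - 4Q.
Rewriting supply in inverse form: P = 72 + 4Q.
Unrestricted equilibrium: Q* = (137 - 72)/(4 + 4) = 8.125.
At Q = 2 the demand price is 137 - 4(2) = 129 and the supply price is 72 + 4(2) = 80.
Deadweight loss is the triangle between the curves from 2 to 8.125: (1/2)(129 - 80)(8.125 - 2) = 150.0625.

150.06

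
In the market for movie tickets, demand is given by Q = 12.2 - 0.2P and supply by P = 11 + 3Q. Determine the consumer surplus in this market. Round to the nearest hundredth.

97.66

Rewriting demand in inverse form: P = 61 - 5Q.
Set 61 - 5Q = 11 + 3Q, which gives 50 = 8Q, so Q* = 6.25 and P* = 61 - 5(6.25) = 29.75.
CS is the area between the demand curve and P* from 0 to Q*: (1/2)(6.25)(31.25) = 97.6562.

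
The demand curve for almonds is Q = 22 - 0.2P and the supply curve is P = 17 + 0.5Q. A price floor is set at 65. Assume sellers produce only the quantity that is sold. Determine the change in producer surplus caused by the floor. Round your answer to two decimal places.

Rewriting demand in inverse form: P = 110 - 5Q.
Without the control, 110 - 5Q = 17 + 0.5Q so Q* = 16.9091 and P* = 25.4545.
At the floor price 65, quantity demanded is (110 - 65)/5 = 9; demand is the short side, so Q = 9 trades at P = 65.
PS goes from (1/2)(16.9091)(8.4545) = 71.4793 to 411.75 (computed as (65 - 17)(9) - (1/2)(0.5)(9)^2), a change of 340.2707.

340.27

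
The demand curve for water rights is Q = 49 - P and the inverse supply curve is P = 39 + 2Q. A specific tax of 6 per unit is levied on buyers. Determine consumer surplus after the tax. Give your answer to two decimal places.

Rewriting demand in inverse form: P = 49 - Q.
Without the tax, 49 - Q = 39 + 2Q so Q* = 3.3333 and P* = 45.6667.
With the tax, buyers' net willingness to pay falls by 6: (49 - 6) - Q = 39 + 2Q, so Q_t = 1.3333. Buyers pay P_b = 47.6667; sellers receive P_s = P_b - 6 = 41.6667.
CS = (1/2)(Q_t)(49 - P_b) = (1/2)(1.3333)(1.3333) = 0.8889.

0.89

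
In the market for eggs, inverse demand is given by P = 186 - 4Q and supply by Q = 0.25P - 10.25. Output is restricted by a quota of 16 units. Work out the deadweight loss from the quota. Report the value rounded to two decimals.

18.06

Rewriting supply in inverse form: P = 41 + 4Q.
Unrestricted equilibrium: Q* = (186 - 41)/(4 + 4) = 18.125.
At Q = 16 the demand price is 186 - 4(16) = 122 and the supply price is 41 + 4(16) = 105.
Deadweight loss is the triangle between the curves from 16 to 18.125: (1/2)(122 - 105)(18.125 - 16) = 18.0625.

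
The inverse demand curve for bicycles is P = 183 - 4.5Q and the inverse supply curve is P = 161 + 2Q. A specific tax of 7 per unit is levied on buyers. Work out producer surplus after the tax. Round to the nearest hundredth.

5.33

Without the tax, 183 - 4.5Q = 161 + 2Q so Q* = 3.3846 and P* = 167.7692.
A tax on buyers shifts demand down by 7: (183 - 7) - 4.5Q = 161 + 2Q, so Q_t = 2.3077. Buyers pay P_b = 172.6154; sellers receive P_s = P_b - 7 = 165.6154.
Producer surplus is the triangle above supply below P_s: (1/2)(2.3077)(165.6154 - 161) = 5.3254.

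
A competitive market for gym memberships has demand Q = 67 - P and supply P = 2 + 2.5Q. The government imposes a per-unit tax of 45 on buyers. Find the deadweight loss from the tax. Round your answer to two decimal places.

Rewriting demand in inverse form: P = 67 - Q.
Pre-tax equilibrium: 67 - Q = 2 + 2.5Q gives Q* = 18.5714, P* = 48.4286.
A tax on buyers shifts demand down by 45: (67 - 45) - Q = 2 + 2.5Q, so Q_t = 5.7143. Buyers pay P_b = 61.2857; sellers receive P_s = P_b - 45 = 16.2857.
The welfare triangle lost has base Q* - Q_t = 12.8571 and height t = 45, so DWL = (1/2)(12.8571)(45) = 289.2857.

289.29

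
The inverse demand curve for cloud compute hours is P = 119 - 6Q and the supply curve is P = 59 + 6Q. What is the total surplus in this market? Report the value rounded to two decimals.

150.00

Equilibrium: 119 - 6Q = 59 + 6Q, so Q* = 5 and P* = 89.
CS = (1/2)(5)(30) = 75 and PS = (1/2)(5)(30) = 75, so total surplus = 150.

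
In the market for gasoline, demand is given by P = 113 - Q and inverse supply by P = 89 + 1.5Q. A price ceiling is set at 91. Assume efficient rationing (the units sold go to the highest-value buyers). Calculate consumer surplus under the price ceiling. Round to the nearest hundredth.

28.44

Without the control, 113 - Q = 89 + 1.5Q so Q* = 9.6 and P* = 103.4.
At P = 91, sellers supply (91 - 89)/1.5 = 1.3333 while buyers want more, so the quantity traded is 1.3333 at price 91.
The demand price at Q = 1.3333 is 111.6667. CS is the trapezoid between demand and 91 over [0, 1.3333]: (1/2)[(113 - 91) + (111.6667 - 91)](1.3333) = 28.4444.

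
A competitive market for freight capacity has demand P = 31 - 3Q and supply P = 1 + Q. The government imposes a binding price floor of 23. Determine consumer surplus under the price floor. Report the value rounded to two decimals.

10.67

Without the control, 31 - 3Q = 1 + Q so Q* = 7.5 and P* = 8.5.
At the floor price 23, quantity demanded is (31 - 23)/3 = 2.6667; demand is the short side, so Q = 2.6667 trades at P = 23.
CS is the triangle under demand above 23: (1/2)(2.6667)(31 - 23) = 10.6667.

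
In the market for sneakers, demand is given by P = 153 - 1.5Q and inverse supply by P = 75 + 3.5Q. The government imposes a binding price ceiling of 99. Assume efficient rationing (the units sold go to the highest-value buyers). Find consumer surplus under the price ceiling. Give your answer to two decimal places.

Free-market equilibrium: 153 - 1.5Q = 75 + 3.5Q gives Q* = 15.6, P* = 129.6.
At the ceiling price 99, quantity supplied is (99 - 75)/3.5 = 6.8571; supply is the short side, so Q = 6.8571 trades at P = 99.
The demand price at Q = 6.8571 is 142.7143. CS is the trapezoid between demand and 99 over [0, 6.8571]: (1/2)[(153 - 99) + (142.7143 - 99)](6.8571) = 335.0204.

335.02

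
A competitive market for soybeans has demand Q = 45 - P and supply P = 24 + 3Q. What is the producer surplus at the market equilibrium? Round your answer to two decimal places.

Rewriting demand in inverse form: P = 45 - Q.
Setting demand equal to supply, 21 = 4Q, so Q* = 5.25 and P* = 39.75.
Producer surplus is the triangle above supply below P*: (1/2)(5.25)(39.75 - 24) = (1/2)(5.25)(15.75) = 41.3438.

41.34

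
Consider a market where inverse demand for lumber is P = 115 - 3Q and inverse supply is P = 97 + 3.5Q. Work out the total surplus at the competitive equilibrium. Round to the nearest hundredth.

24.92

Set 115 - 3Q = 97 + 3.5Q, which gives 18 = 6.5Q, so Q* = 2.7692 and P* = 115 - 3(2.7692) = 106.6923.
Total surplus is the full triangle between the curves from 0 to Q*: (1/2)(2.7692)(115 - 97) = 24.9231.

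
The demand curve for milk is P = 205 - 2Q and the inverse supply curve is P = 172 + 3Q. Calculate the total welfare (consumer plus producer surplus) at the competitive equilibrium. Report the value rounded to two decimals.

108.90

Equilibrium: 205 - 2Q = 172 + 3Q, so Q* = 6.6 and P* = 191.8.
Total surplus is the full triangle between the curves from 0 to Q*: (1/2)(6.6)(205 - 172) = 108.9.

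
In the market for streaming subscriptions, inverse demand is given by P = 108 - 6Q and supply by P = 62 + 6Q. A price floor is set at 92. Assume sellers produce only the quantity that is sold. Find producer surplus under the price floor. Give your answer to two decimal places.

58.67

Free-market equilibrium: 108 - 6Q = 62 + 6Q gives Q* = 3.8333, P* = 85.
At the floor price 92, quantity demanded is (108 - 92)/6 = 2.6667; demand is the short side, so Q = 2.6667 trades at P = 92.
The supply price at Q = 2.6667 is 78. PS is the trapezoid between 92 and supply over [0, 2.6667]: (1/2)[(92 - 62) + (92 - 78)](2.6667) = 58.6667.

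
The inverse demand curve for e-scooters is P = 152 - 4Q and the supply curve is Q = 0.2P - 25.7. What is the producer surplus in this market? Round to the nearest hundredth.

Rewriting supply in inverse form: P = 128.5 + 5Q.
Setting demand equal to supply, 23.5 = 9Q, so Q* = 2.6111 and P* = 141.5556.
Producer surplus is the triangle above supply below P*: (1/2)(2.6111)(141.5556 - 128.5) = (1/2)(2.6111)(13.0556) = 17.0448.

17.04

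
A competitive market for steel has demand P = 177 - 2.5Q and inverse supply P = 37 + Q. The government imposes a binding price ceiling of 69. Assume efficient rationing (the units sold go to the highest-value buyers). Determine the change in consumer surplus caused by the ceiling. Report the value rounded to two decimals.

176.00

Free-market equilibrium: 177 - 2.5Q = 37 + Q gives Q* = 40, P* = 77.
At P = 69, sellers supply (69 - 37)/1 = 32 while buyers want more, so the quantity traded is 32 at price 69.
CS goes from (1/2)(40)(100) = 2000 to 2176 (computed as (177 - 69)(32) - (1/2)(2.5)(32)^2), a change of 176.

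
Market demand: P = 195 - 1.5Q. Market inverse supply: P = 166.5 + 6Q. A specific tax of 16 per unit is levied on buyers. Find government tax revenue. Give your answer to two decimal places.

Pre-tax equilibrium: 195 - 1.5Q = 166.5 + 6Q gives Q* = 3.8, P* = 189.3.
With the tax, buyers' net willingness to pay falls by 16: (195 - 16) - 1.5Q = 166.5 + 6Q, so Q_t = 1.6667. Buyers pay P_b = 192.5; sellers receive P_s = P_b - 16 = 176.5.
Revenue is the tax times quantity traded: 16 x 1.6667 = 26.6667.

26.67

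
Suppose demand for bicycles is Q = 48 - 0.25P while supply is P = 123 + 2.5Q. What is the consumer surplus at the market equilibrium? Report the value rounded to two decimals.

Rewriting demand in inverse form: P = 192 - 4Q.
Set 192 - 4Q = 123 + 2.5Q, which gives 69 = 6.5Q, so Q* = 10.6154 and P* = 192 - 4(10.6154) = 149.5385.
CS is the area between the demand curve and P* from 0 to Q*: (1/2)(10.6154)(42.4615) = 225.3728.

225.37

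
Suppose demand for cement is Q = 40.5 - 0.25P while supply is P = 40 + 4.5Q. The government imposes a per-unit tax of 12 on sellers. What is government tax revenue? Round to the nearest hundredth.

Rewriting demand in inverse form: P = 162 - 4Q.
Pre-tax equilibrium: 162 - 4Q = 40 + 4.5Q gives Q* = 14.3529, P* = 104.5882.
A tax on sellers shifts supply up by 12: 162 - 4Q = 40 + 4.5Q + 12, so Q_t = 12.9412. Buyers pay P_b = 110.2353; sellers receive P_s = P_b - 12 = 98.2353.
Revenue is the tax times quantity traded: 12 x 12.9412 = 155.2941.

155.29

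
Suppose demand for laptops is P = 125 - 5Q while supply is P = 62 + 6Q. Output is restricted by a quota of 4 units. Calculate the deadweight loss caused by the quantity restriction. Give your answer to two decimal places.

16.41

Unrestricted equilibrium: Q* = (125 - 62)/(5 + 6) = 5.7273.
At Q = 4 the demand price is 125 - 5(4) = 105 and the supply price is 62 + 6(4) = 86.
DWL = (1/2)(gap between curves at 4) x (Q* - 4) = (1/2)(19)(1.7273) = 16.4091.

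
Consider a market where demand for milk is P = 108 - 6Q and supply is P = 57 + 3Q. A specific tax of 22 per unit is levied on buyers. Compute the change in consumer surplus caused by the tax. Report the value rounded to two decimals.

-65.19

Without the tax, 108 - 6Q = 57 + 3Q so Q* = 5.6667 and P* = 74.
A tax on buyers shifts demand down by 22: (108 - 22) - 6Q = 57 + 3Q, so Q_t = 3.2222. Buyers pay P_b = 88.6667; sellers receive P_s = P_b - 22 = 66.6667.
Consumers lose the trapezoid between P* and P_b out to Q_t plus the triangle from Q_t to Q*: change in CS = 31.1481 - 96.3333 = -65.1852.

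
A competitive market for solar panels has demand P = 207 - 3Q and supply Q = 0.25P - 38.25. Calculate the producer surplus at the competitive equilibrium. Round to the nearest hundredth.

119.02

Rewriting supply in inverse form: P = 153 + 4Q.
Set 207 - 3Q = 153 + 4Q, which gives 54 = 7Q, so Q* = 7.7143 and P* = 207 - 3(7.7143) = 183.8571.
PS is the area between P* and the supply curve from 0 to Q*: (1/2)(7.7143)(30.8571) = 119.0204.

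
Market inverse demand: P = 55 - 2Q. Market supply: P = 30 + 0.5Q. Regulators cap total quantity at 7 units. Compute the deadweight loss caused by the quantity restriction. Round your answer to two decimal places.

11.25

Unrestricted equilibrium: Q* = (55 - 30)/(2 + 0.5) = 10.
At Q = 7 the demand price is 55 - 2(7) = 41 and the supply price is 30 + 0.5(7) = 33.5.
Deadweight loss is the triangle between the curves from 7 to 10: (1/2)(41 - 33.5)(10 - 7) = 11.25.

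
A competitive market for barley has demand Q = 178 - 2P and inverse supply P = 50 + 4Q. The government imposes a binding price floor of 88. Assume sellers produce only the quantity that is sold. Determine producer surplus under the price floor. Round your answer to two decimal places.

Rewriting demand in inverse form: P = 89 - 0.5Q.
Without the control, 89 - 0.5Q = 50 + 4Q so Q* = 8.6667 and P* = 84.6667.
At P = 88, buyers demand (89 - 88)/0.5 = 2 while sellers would supply more, so the quantity traded is 2 at price 88.
The supply price at Q = 2 is 58. PS is the trapezoid between 88 and supply over [0, 2]: (1/2)[(88 - 50) + (88 - 58)](2) = 68.

68.00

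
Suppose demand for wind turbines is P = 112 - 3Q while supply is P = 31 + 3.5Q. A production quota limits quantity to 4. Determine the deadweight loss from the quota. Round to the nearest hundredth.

Without the quota, 112 - 3Q = 31 + 3.5Q gives Q* = 12.4615.
At Q = 4 the demand price is 112 - 3(4) = 100 and the supply price is 31 + 3.5(4) = 45.
DWL = (1/2)(gap between curves at 4) x (Q* - 4) = (1/2)(55)(8.4615) = 232.6923.

232.69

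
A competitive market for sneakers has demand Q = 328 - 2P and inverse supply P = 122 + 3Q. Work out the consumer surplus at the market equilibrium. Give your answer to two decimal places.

Rewriting demand in inverse form: P = 164 - 0.5Q.
Equilibrium: 164 - 0.5Q = 122 + 3Q, so Q* = 12 and P* = 158.
CS is the area between the demand curve and P* from 0 to Q*: (1/2)(12)(6) = 36.

36.00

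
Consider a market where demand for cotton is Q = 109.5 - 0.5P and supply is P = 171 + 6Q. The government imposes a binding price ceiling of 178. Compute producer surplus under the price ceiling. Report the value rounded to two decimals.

4.08

Rewriting demand in inverse form: P = 219 - 2Q.
Without the control, 219 - 2Q = 171 + 6Q so Q* = 6 and P* = 207.
At the ceiling price 178, quantity supplied is (178 - 171)/6 = 1.1667; supply is the short side, so Q = 1.1667 trades at P = 178.
PS is the triangle above supply below 178: (1/2)(1.1667)(178 - 171) = 4.0833.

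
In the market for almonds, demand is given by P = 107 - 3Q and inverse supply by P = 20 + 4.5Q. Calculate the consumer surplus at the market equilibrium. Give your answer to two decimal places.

201.84

Setting demand equal to supply, 87 = 7.5Q, so Q* = 11.6 and P* = 72.2.
Consumer surplus is the triangle under demand above P*: (1/2)(11.6)(107 - 72.2) = (1/2)(11.6)(34.8) = 201.84.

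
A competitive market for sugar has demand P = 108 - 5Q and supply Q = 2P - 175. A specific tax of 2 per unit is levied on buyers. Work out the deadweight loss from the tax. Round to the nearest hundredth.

Rewriting supply in inverse form: P = 87.5 + 0.5Q.
Without the tax, 108 - 5Q = 87.5 + 0.5Q so Q* = 3.7273 and P* = 89.3636.
A tax on buyers shifts demand down by 2: (108 - 2) - 5Q = 87.5 + 0.5Q, so Q_t = 3.3636. Buyers pay P_b = 91.1818; sellers receive P_s = P_b - 2 = 89.1818.
The welfare triangle lost has base Q* - Q_t = 0.3636 and height t = 2, so DWL = (1/2)(0.3636)(2) = 0.3636.

0.36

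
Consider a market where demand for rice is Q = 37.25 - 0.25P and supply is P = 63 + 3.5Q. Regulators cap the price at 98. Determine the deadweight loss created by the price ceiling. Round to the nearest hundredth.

Rewriting demand in inverse form: P = 149 - 4Q.
Without the control, 149 - 4Q = 63 + 3.5Q so Q* = 11.4667 and P* = 103.1333.
At the ceiling price 98, quantity supplied is (98 - 63)/3.5 = 10; supply is the short side, so Q = 10 trades at P = 98.
The lost-trades triangle has base Q* - 10 = 1.4667 and height equal to the gap between the curves at Q = 10, which is 109 - 98 = 11. DWL = (1/2)(1.4667)(11) = 8.0667.

8.07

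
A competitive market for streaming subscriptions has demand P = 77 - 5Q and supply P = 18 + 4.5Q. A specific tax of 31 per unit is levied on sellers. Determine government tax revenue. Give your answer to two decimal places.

91.37

Without the tax, 77 - 5Q = 18 + 4.5Q so Q* = 6.2105 and P* = 45.9474.
A tax on sellers shifts supply up by 31: 77 - 5Q = 18 + 4.5Q + 31, so Q_t = 2.9474. Buyers pay P_b = 62.2632; sellers receive P_s = P_b - 31 = 31.2632.
Tax revenue = t x Q_t = 31 x 2.9474 = 91.3684.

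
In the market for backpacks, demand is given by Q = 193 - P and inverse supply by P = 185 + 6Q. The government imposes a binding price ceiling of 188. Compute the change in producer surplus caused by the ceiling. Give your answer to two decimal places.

-3.17

Rewriting demand in inverse form: P = 193 - Q.
Without the control, 193 - Q = 185 + 6Q so Q* = 1.1429 and P* = 191.8571.
At P = 188, sellers supply (188 - 185)/6 = 0.5 while buyers want more, so the quantity traded is 0.5 at price 188.
PS goes from (1/2)(1.1429)(6.8571) = 3.9184 to 0.75 (computed as (188 - 185)(0.5) - (1/2)(6)(0.5)^2), a change of -3.1684.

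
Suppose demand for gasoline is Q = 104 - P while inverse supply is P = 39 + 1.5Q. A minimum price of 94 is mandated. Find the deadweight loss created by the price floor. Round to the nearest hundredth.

320.00

Rewriting demand in inverse form: P = 104 - Q.
Free-market equilibrium: 104 - Q = 39 + 1.5Q gives Q* = 26, P* = 78.
At the floor price 94, quantity demanded is (104 - 94)/1 = 10; demand is the short side, so Q = 10 trades at P = 94.
The lost-trades triangle has base Q* - 10 = 16 and height equal to the gap between the curves at Q = 10, which is 94 - 54 = 40. DWL = (1/2)(16)(40) = 320.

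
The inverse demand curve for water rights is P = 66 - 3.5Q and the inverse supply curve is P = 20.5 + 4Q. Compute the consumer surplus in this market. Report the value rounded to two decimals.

64.41

Setting demand equal to supply, 45.5 = 7.5Q, so Q* = 6.0667 and P* = 44.7667.
The demand choke price is 66, so CS = (1/2)(Q*)(66 - P*) = (1/2)(6.0667)(21.2333) = 64.4078.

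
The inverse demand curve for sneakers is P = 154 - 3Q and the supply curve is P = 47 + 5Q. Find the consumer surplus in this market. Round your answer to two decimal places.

Set 154 - 3Q = 47 + 5Q, which gives 107 = 8Q, so Q* = 13.375 and P* = 154 - 3(13.375) = 113.875.
The demand choke price is 154, so CS = (1/2)(Q*)(154 - P*) = (1/2)(13.375)(40.125) = 268.3359.

268.34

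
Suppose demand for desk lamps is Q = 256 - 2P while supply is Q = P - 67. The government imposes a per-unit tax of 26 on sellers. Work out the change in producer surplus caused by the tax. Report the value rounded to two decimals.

-554.67

Rewriting demand in inverse form: P = 128 - 0.5Q.
Rewriting supply in inverse form: P = 67 + Q.
Without the tax, 128 - 0.5Q = 67 + Q so Q* = 40.6667 and P* = 107.6667.
A tax on sellers shifts supply up by 26: 128 - 0.5Q = 67 + Q + 26, so Q_t = 23.3333. Buyers pay P_b = 116.3333; sellers receive P_s = P_b - 26 = 90.3333.
PS falls from (1/2)(40.6667)(40.6667) = 826.8889 to (1/2)(23.3333)(23.3333) = 272.2222, a change of -554.6667.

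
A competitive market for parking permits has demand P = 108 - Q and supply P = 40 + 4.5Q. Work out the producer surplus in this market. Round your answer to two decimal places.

343.93

Set 108 - Q = 40 + 4.5Q, which gives 68 = 5.5Q, so Q* = 12.3636 and P* = 108 - (12.3636) = 95.6364.
The supply curve's price intercept is 40, so PS = (1/2)(Q*)(P* - 40) = (1/2)(12.3636)(55.6364) = 343.9339.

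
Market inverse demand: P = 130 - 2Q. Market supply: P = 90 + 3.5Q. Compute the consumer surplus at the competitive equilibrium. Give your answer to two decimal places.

Equilibrium: 130 - 2Q = 90 + 3.5Q, so Q* = 7.2727 and P* = 115.4545.
CS is the area between the demand curve and P* from 0 to Q*: (1/2)(7.2727)(14.5455) = 52.8926.

52.89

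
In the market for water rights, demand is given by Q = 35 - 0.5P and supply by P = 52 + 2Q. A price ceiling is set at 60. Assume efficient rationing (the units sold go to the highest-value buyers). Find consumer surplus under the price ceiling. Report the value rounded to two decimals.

24.00

Rewriting demand in inverse form: P = 70 - 2Q.
Free-market equilibrium: 70 - 2Q = 52 + 2Q gives Q* = 4.5, P* = 61.
At P = 60, sellers supply (60 - 52)/2 = 4 while buyers want more, so the quantity traded is 4 at price 60.
The demand price at Q = 4 is 62. CS is the trapezoid between demand and 60 over [0, 4]: (1/2)[(70 - 60) + (62 - 60)](4) = 24.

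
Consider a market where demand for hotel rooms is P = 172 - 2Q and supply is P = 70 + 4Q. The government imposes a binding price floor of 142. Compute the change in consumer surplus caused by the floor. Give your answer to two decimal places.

Free-market equilibrium: 172 - 2Q = 70 + 4Q gives Q* = 17, P* = 138.
At the floor price 142, quantity demanded is (172 - 142)/2 = 15; demand is the short side, so Q = 15 trades at P = 142.
CS goes from (1/2)(17)(34) = 289 to 225 (computed as (172 - 142)(15) - (1/2)(2)(15)^2), a change of -64.

-64.00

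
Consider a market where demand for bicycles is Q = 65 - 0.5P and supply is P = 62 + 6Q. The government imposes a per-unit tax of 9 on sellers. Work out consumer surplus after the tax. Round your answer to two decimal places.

Rewriting demand in inverse form: P = 130 - 2Q.
Without the tax, 130 - 2Q = 62 + 6Q so Q* = 8.5 and P* = 113.
With the tax, sellers need 9 more per unit: 130 - 2Q = 62 + 6Q + 9, so Q_t = 7.375. Buyers pay P_b = 115.25; sellers receive P_s = P_b - 9 = 106.25.
Consumer surplus is the triangle under demand above P_b: (1/2)(7.375)(130 - 115.25) = 54.3906.

54.39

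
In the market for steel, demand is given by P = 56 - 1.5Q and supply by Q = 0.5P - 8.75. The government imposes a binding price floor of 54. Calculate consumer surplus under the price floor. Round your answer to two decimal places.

1.33

Rewriting supply in inverse form: P = 17.5 + 2Q.
Without the control, 56 - 1.5Q = 17.5 + 2Q so Q* = 11 and P* = 39.5.
At the floor price 54, quantity demanded is (56 - 54)/1.5 = 1.3333; demand is the short side, so Q = 1.3333 trades at P = 54.
CS is the triangle under demand above 54: (1/2)(1.3333)(56 - 54) = 1.3333.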